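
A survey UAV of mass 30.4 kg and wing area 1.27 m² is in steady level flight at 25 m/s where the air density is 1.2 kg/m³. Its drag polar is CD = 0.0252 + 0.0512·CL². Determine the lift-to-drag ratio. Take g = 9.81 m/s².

Weight W = mg = 30.4 × 9.81 = 298.22 N; in level flight L = W.
q = ½ρv² = ½ × 1.2 × 25² = 375 Pa.
Required CL = L/(qS) = 298.22/(375·1.27) = 0.6262.
CD = 0.0252 + 0.0512 × 0.6262² = 0.04528.
L/D = CL/CD = 0.6262 / 0.04528 = 13.8

L/D = 13.8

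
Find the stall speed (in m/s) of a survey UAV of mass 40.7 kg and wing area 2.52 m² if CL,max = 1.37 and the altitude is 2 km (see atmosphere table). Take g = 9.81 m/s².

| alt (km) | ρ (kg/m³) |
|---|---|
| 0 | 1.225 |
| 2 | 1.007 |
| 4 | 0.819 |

V_stall = 15.2 m/s

At 2 km, from the table: ρ = 1.007 kg/m³.
Weight W = mg = 40.7 × 9.81 = 399.3 N.
V_stall = √(2W/(ρ·S·CL,max)) = √(2 × 399.3 / (1.007 × 2.52 × 1.37))
V_stall = √229.7 = 15.2 m/s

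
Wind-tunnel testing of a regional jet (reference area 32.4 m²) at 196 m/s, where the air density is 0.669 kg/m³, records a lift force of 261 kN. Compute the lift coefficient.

From L = ½ρv²S·CL, rearranging gives CL = 2L/(ρv²S).
CL = 2 × 2.61×10^5 / (0.669 × 196² × 32.4) = 0.627

CL = 0.627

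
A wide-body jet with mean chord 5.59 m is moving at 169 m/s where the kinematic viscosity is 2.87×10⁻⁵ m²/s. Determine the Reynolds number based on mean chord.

Re = v·c/ν = 169 × 5.59 / (2.87×10⁻⁵) = 3.29×10^7

Re = 3.29×10^7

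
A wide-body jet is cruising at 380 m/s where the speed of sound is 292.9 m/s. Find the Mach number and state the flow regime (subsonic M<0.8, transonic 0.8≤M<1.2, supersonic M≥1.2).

M = v/a = 380 / 292.9 = 1.3
M = 1.3 → supersonic.

M = 1.3 (supersonic)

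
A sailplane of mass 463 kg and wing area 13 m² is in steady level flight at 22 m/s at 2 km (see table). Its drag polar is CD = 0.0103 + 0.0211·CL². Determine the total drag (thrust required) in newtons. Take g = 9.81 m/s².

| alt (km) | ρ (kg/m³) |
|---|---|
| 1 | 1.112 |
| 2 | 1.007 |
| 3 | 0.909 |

At 2 km, from the table: ρ = 1.007 kg/m³.
Weight W = mg = 463 × 9.81 = 4542 N; in level flight L = W.
Dynamic pressure q = 0.5 × 1.007 × 22² = 243.7 Pa.
Required CL = L/(qS) = 4542/(243.7·13) = 1.434.
CD = 0.0103 + 0.0211 × 1.434² = 0.05367.
D = q·S·CD = 243.7 × 13 × 0.05367 = 170 N

D = 170 N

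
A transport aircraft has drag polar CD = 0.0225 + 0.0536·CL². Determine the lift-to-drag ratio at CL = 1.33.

CD = 0.0225 + 0.0536 × 1.33² = 0.1173
L/D = CL/CD = 1.33 / 0.1173 = 11.3

L/D = 11.3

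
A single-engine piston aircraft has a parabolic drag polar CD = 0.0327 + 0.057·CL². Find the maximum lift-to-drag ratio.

For CD = CD0 + K·CL², (L/D)max occurs at CL* = √(CD0/K) and equals 1/(2√(K·CD0)).
(L/D)max = 1/(2√(0.057 × 0.0327)) = 1/(2 × 0.04317) = 11.6

(L/D)max = 11.6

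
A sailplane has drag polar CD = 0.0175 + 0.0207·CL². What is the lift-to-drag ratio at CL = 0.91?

CD = 0.0175 + 0.0207 × 0.91² = 0.03464
L/D = CL/CD = 0.91 / 0.03464 = 26.3

L/D = 26.3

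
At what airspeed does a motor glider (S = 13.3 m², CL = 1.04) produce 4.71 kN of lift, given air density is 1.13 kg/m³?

v = 24.5 m/s

L = ½ρv²S·CL ⇒ v = √(2L/(ρ·S·CL))
v = √(2 × 4710 / (1.13 × 13.3 × 1.04)) = √602.7 = 24.5 m/s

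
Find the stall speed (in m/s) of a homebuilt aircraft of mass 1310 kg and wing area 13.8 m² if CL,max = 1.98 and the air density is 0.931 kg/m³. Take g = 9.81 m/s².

V_stall = 31.8 m/s

Weight W = mg = 1310 × 9.81 = 12850 N.
V_stall = √(2W/(ρ·S·CL,max)) = √(2 × 12850 / (0.931 × 13.8 × 1.98))
V_stall = √1010 = 31.8 m/s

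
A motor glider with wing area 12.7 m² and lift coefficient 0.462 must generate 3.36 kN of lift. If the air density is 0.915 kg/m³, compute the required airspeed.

v = 35.4 m/s

L = ½ρv²S·CL ⇒ v = √(2L/(ρ·S·CL))
v = √(2 × 3360 / (0.915 × 12.7 × 0.462)) = √1252 = 35.4 m/s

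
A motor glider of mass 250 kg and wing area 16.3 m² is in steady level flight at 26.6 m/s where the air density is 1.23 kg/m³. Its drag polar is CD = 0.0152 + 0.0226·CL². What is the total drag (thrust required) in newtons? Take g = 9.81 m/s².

D = 127 N

Weight W = mg = 250 × 9.81 = 2452.5 N; in level flight L = W.
Dynamic pressure q = 0.5 × 1.23 × 26.6² = 435.1 Pa.
Required CL = L/(qS) = 2452.5/(435.1·16.3) = 0.3458.
CD = 0.0152 + 0.0226 × 0.3458² = 0.0179.
D = q·S·CD = 435.1 × 16.3 × 0.0179 = 127 N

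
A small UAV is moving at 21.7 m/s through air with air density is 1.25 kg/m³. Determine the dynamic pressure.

q = 294 Pa

q = ½ρv² = ½ × 1.25 × 21.7² = 294 Pa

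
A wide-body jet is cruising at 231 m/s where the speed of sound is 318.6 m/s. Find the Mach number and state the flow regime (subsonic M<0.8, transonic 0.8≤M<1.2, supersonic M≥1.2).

M = 0.725 (subsonic)

M = v/a = 231 / 318.6 = 0.725
M = 0.725 → subsonic.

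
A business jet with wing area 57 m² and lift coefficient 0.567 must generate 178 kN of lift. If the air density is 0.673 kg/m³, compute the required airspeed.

L = ½ρv²S·CL ⇒ v = √(2L/(ρ·S·CL))
v = √(2 × 1.78×10^5 / (0.673 × 57 × 0.567)) = √16370 = 128 m/s

v = 128 m/s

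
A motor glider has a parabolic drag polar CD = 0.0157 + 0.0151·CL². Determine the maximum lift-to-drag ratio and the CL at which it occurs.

For CD = CD0 + K·CL², (L/D)max occurs at CL* = √(CD0/K) and equals 1/(2√(K·CD0)).
(L/D)max = 1/(2√(0.0151 × 0.0157)) = 1/(2 × 0.0154) = 32.5
CL* = √(0.0157/0.0151) = 1.02

(L/D)max = 32.5, at CL = 1.02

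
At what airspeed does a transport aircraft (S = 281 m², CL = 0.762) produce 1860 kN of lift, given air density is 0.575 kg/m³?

L = ½ρv²S·CL ⇒ v = √(2L/(ρ·S·CL))
v = √(2 × 1.86×10^6 / (0.575 × 281 × 0.762)) = √30210 = 174 m/s

v = 174 m/s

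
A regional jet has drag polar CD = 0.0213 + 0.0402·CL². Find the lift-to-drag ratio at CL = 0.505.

CD = 0.0213 + 0.0402 × 0.505² = 0.03155
L/D = CL/CD = 0.505 / 0.03155 = 16

L/D = 16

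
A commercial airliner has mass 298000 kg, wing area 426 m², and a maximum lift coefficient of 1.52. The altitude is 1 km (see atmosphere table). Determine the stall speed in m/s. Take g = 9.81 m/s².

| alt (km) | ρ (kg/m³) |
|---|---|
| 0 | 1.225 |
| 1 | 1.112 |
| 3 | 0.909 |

At 1 km, from the table: ρ = 1.112 kg/m³.
At stall, lift equals weight: L = W = m·g = 298000 × 9.81 = 2.923×10^6 N.
From L = ½ρV²S·CL,max = W: V_stall = √(2W/(ρSCL,max)) = √(2·2.923×10^6/(1.112·426·1.52))
V_stall = √8120 = 90.1 m/s

V_stall = 90.1 m/s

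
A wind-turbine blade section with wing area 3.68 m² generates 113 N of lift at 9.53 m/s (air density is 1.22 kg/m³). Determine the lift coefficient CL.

From L = ½ρv²S·CL, rearranging gives CL = 2L/(ρv²S).
CL = 2 × 113 / (1.22 × 9.53² × 3.68) = 0.554

CL = 0.554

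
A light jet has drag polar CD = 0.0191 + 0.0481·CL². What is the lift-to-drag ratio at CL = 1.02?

CD = 0.0191 + 0.0481 × 1.02² = 0.06914
L/D = CL/CD = 1.02 / 0.06914 = 14.8

L/D = 14.8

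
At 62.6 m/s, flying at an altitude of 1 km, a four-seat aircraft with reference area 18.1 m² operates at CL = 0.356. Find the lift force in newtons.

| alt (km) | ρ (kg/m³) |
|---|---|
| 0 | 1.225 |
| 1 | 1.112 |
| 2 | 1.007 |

L = 14000 N

At 1 km, from the table: ρ = 1.112 kg/m³.
L = ½ρv²S·CL = ½ × 1.112 × 62.6² × 18.1 × 0.356 = 14000 N ≈ 14 kN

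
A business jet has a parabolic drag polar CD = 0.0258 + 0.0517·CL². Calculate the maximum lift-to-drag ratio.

(L/D)max = 13.7

For CD = CD0 + K·CL², (L/D)max occurs at CL* = √(CD0/K) and equals 1/(2√(K·CD0)).
(L/D)max = 1/(2√(0.0517 × 0.0258)) = 1/(2 × 0.03652) = 13.7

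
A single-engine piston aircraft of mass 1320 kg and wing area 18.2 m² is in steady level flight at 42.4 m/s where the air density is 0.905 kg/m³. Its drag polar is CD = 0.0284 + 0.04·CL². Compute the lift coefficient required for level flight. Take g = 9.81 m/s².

Level flight ⇒ L = W = m·g = 1320 × 9.81 = 12949 N.
Dynamic pressure q = 0.5 × 0.905 × 42.4² = 813.5 Pa.
Required CL = L/(qS) = 12949/(813.5·18.2) = 0.8746.

CL = 0.875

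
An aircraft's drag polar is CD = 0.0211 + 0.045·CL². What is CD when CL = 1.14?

CD = 0.0211 + 0.045 × 1.14² = 0.0211 + 0.05848 = 0.0796

CD = 0.0796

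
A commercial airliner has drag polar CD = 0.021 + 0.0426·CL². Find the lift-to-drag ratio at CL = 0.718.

CD = 0.021 + 0.0426 × 0.718² = 0.04296
L/D = CL/CD = 0.718 / 0.04296 = 16.7

L/D = 16.7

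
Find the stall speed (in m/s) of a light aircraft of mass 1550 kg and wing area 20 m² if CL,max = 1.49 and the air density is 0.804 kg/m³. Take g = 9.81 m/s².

V_stall = 35.6 m/s

At stall, lift equals weight: L = W = m·g = 1550 × 9.81 = 15210 N.
V_stall = √(2W/(ρ·S·CL,max)) = √(2 × 15210 / (0.804 × 20 × 1.49))
V_stall = √1269 = 35.6 m/s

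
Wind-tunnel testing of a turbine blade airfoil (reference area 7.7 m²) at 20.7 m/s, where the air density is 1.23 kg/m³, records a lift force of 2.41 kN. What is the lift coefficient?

From L = ½ρv²S·CL, rearranging gives CL = 2L/(ρv²S).
CL = 2 × 2410 / (1.23 × 20.7² × 7.7) = 1.19

CL = 1.19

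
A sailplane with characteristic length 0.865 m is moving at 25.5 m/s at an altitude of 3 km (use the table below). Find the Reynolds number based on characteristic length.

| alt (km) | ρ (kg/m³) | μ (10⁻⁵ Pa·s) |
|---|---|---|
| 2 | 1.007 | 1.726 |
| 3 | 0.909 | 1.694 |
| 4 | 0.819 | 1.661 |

Re = 1.18×10^6

At 3 km, from the table: ρ = 0.909 kg/m³, μ = 1.694×10⁻⁵ Pa·s.
Re = ρ·v·c/μ = 0.909 × 25.5 × 0.865 / (1.694×10⁻⁵) = 1.18×10^6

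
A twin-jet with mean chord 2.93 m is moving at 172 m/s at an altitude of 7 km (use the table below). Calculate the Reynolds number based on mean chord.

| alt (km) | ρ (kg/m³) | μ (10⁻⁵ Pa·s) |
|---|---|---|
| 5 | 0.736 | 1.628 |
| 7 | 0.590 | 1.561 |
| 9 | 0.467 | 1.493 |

Re = 1.9×10^7

At 7 km, from the table: ρ = 0.590 kg/m³, μ = 1.561×10⁻⁵ Pa·s.
Re = ρ·v·c/μ = 0.59 × 172 × 2.93 / (1.561×10⁻⁵) = 1.9×10^7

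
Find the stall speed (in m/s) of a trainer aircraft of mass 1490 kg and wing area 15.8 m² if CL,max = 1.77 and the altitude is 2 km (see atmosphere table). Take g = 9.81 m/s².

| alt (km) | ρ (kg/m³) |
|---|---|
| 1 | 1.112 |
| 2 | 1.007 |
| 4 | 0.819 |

V_stall = 32.2 m/s

At 2 km, from the table: ρ = 1.007 kg/m³.
Weight W = mg = 1490 × 9.81 = 14620 N.
V_stall = √(2W/(ρ·S·CL,max)) = √(2 × 14620 / (1.007 × 15.8 × 1.77))
V_stall = √1038 = 32.2 m/s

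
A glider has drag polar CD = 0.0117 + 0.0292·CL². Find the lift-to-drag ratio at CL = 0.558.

CD = 0.0117 + 0.0292 × 0.558² = 0.02079
L/D = CL/CD = 0.558 / 0.02079 = 26.8

L/D = 26.8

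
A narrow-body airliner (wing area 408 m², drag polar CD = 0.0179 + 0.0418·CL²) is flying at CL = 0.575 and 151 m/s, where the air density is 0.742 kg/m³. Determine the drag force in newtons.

CD = 0.0179 + 0.0418 × 0.575² = 0.03172
D = ½ρv²S·CD = ½ × 0.742 × 151² × 408 × 0.03172 = 1.09×10^5 N

D = 1.09×10^5 N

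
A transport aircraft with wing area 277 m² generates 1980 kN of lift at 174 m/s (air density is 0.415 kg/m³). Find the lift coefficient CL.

CL = 1.14

From L = ½ρv²S·CL, rearranging gives CL = 2L/(ρv²S).
CL = 2 × 1.98×10^6 / (0.415 × 174² × 277) = 1.14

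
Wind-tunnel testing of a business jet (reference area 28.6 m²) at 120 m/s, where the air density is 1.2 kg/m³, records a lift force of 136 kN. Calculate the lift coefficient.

CL = 0.55

From L = ½ρv²S·CL, rearranging gives CL = 2L/(ρv²S).
CL = 2 × 1.36×10^5 / (1.2 × 120² × 28.6) = 0.55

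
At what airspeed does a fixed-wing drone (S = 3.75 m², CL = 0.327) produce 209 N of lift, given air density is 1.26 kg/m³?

v = 16.4 m/s

L = ½ρv²S·CL ⇒ v = √(2L/(ρ·S·CL))
v = √(2 × 209 / (1.26 × 3.75 × 0.327)) = √270.5 = 16.4 m/s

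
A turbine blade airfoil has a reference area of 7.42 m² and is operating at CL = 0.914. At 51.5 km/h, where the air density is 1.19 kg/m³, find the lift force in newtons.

L = 826 N

Convert speed: v = 51.5 km/h ÷ 3.6 = 14.31 m/s.
L = ½ρv²S·CL = ½ × 1.19 × 14.31² × 7.42 × 0.914 = 826 N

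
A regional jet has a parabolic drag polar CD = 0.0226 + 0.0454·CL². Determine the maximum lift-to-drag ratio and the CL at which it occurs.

(L/D)max = 15.6, at CL = 0.706

For CD = CD0 + K·CL², (L/D)max occurs at CL* = √(CD0/K) and equals 1/(2√(K·CD0)).
(L/D)max = 1/(2√(0.0454 × 0.0226)) = 1/(2 × 0.03203) = 15.6
CL* = √(0.0226/0.0454) = 0.706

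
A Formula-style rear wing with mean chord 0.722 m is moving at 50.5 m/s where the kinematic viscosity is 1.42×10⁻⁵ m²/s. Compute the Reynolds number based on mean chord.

Re = 2.57×10^6

Re = v·c/ν = 50.5 × 0.722 / (1.42×10⁻⁵) = 2.57×10^6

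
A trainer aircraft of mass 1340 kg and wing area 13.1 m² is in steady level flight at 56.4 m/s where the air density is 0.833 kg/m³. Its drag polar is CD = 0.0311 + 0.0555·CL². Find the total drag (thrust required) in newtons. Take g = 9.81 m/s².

D = 1090 N

Weight W = mg = 1340 × 9.81 = 13145 N; in level flight L = W.
Dynamic pressure q = 0.5 × 0.833 × 56.4² = 1325 Pa.
CL = W/(q·S) = 13145 / (1325 × 13.1) = 0.7574.
CD = 0.0311 + 0.0555 × 0.7574² = 0.06294.
D = q·S·CD = 1325 × 13.1 × 0.06294 = 1092 N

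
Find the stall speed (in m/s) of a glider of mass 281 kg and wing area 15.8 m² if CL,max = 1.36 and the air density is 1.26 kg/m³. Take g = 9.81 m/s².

V_stall = 14.3 m/s

Weight W = mg = 281 × 9.81 = 2757 N.
From L = ½ρV²S·CL,max = W: V_stall = √(2W/(ρSCL,max)) = √(2·2757/(1.26·15.8·1.36))
V_stall = √203.6 = 14.3 m/s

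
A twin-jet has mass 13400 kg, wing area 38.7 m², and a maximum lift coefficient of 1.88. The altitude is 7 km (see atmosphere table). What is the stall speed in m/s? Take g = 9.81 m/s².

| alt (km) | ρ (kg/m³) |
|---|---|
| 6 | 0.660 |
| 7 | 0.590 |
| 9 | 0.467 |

At 7 km, from the table: ρ = 0.590 kg/m³.
Weight W = mg = 13400 × 9.81 = 1.315×10^5 N.
V_stall = √(2W/(ρ·S·CL,max)) = √(2 × 1.315×10^5 / (0.59 × 38.7 × 1.88))
V_stall = √6125 = 78.3 m/s

V_stall = 78.3 m/s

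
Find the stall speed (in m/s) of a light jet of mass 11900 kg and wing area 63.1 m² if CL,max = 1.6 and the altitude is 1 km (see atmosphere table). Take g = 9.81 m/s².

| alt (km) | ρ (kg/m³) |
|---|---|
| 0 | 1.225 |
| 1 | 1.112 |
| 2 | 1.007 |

At 1 km, from the table: ρ = 1.112 kg/m³.
Stall occurs when L = W at CL,max. W = mg = 11900 × 9.81 = 1.167×10^5 N.
V_stall = √(2W/(ρ·S·CL,max)) = √(2 × 1.167×10^5 / (1.112 × 63.1 × 1.6))
V_stall = √2080 = 45.6 m/s

V_stall = 45.6 m/s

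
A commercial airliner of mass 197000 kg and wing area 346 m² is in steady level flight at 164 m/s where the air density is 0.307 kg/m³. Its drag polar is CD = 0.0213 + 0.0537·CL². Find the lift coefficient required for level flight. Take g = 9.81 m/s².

CL = 1.35

Level flight ⇒ L = W = m·g = 197000 × 9.81 = 1.9326×10^6 N.
Dynamic pressure q = 0.5 × 0.307 × 164² = 4129 Pa.
Required CL = L/(qS) = 1.9326×10^6/(4129·346) = 1.353.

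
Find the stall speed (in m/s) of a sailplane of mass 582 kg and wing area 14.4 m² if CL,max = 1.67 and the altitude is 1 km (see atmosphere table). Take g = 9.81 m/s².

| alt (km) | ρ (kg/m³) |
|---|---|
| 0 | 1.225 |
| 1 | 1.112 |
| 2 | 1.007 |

At 1 km, from the table: ρ = 1.112 kg/m³.
Stall occurs when L = W at CL,max. W = mg = 582 × 9.81 = 5709 N.
From L = ½ρV²S·CL,max = W: V_stall = √(2W/(ρSCL,max)) = √(2·5709/(1.112·14.4·1.67))
V_stall = √427 = 20.7 m/s

V_stall = 20.7 m/s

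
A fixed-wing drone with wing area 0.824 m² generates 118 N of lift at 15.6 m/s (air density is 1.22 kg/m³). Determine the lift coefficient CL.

From L = ½ρv²S·CL, rearranging gives CL = 2L/(ρv²S).
CL = 2 × 118 / (1.22 × 15.6² × 0.824) = 0.965

CL = 0.965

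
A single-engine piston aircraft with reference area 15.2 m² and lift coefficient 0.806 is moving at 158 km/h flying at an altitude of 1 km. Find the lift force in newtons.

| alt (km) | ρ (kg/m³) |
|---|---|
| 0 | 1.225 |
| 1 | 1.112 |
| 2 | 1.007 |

L = 13100 N

At 1 km, from the table: ρ = 1.112 kg/m³.
Convert speed: v = 158 km/h ÷ 3.6 = 43.89 m/s.
Dynamic pressure q = ½ρv² = ½ × 1.112 × 43.89² = 1071 Pa.
L = q·S·CL = 1071 × 15.2 × 0.806 = 13100 N ≈ 13.1 kN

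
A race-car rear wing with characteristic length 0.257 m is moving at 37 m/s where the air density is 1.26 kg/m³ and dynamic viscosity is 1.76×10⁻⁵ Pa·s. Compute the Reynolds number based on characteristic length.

Re = 6.81×10^5

Re = ρ·v·c/μ = 1.26 × 37 × 0.257 / (1.76×10⁻⁵) = 6.81×10^5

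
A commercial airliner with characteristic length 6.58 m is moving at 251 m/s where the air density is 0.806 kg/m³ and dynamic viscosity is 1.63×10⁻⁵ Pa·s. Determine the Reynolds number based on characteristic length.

Re = 8.17×10^7

Re = ρ·v·c/μ = 0.806 × 251 × 6.58 / (1.63×10⁻⁵) = 8.17×10^7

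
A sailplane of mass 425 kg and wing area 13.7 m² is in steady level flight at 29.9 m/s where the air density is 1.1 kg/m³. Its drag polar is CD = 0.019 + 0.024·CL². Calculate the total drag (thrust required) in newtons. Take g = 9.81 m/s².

D = 190 N

Weight W = mg = 425 × 9.81 = 4169.2 N; in level flight L = W.
q = ½ρv² = ½ × 1.1 × 29.9² = 491.7 Pa.
CL = 2W/(ρv²S) = 2×4169.2/(1.1×29.9²×13.7) = 0.6189.
CD = 0.019 + 0.024 × 0.6189² = 0.02819.
D = q·S·CD = 491.7 × 13.7 × 0.02819 = 189.9 N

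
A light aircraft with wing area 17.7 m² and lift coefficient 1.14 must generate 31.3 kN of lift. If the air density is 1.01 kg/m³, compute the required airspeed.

v = 55.4 m/s

L = ½ρv²S·CL ⇒ v = √(2L/(ρ·S·CL))
v = √(2 × 31300 / (1.01 × 17.7 × 1.14)) = √3072 = 55.4 m/s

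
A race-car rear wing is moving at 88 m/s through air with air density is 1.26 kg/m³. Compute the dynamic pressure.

q = 4880 Pa

q = ½ρv² = ½ × 1.26 × 88² = 4880 Pa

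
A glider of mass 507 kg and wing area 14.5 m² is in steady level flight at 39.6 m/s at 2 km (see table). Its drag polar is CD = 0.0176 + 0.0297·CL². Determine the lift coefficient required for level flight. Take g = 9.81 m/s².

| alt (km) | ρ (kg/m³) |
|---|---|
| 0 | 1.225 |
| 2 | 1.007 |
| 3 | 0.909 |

At 2 km, from the table: ρ = 1.007 kg/m³.
Weight W = mg = 507 × 9.81 = 4973.7 N; in level flight L = W.
q = ½ρv² = ½ × 1.007 × 39.6² = 789.6 Pa.
CL = W/(q·S) = 4973.7 / (789.6 × 14.5) = 0.4344.

CL = 0.434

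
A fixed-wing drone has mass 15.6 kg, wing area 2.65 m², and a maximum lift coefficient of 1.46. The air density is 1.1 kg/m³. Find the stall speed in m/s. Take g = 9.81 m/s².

V_stall = 8.48 m/s

At stall, lift equals weight: L = W = m·g = 15.6 × 9.81 = 153 N.
From L = ½ρV²S·CL,max = W: V_stall = √(2W/(ρSCL,max)) = √(2·153/(1.1·2.65·1.46))
V_stall = √71.92 = 8.48 m/s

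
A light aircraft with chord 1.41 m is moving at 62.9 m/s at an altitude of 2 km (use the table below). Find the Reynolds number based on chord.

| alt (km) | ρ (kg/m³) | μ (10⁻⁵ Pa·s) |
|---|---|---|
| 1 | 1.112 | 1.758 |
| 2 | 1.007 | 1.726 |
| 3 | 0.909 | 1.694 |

Re = 5.17×10^6

At 2 km, from the table: ρ = 1.007 kg/m³, μ = 1.726×10⁻⁵ Pa·s.
Re = ρ·v·c/μ = 1.007 × 62.9 × 1.41 / (1.726×10⁻⁵) = 5.17×10^6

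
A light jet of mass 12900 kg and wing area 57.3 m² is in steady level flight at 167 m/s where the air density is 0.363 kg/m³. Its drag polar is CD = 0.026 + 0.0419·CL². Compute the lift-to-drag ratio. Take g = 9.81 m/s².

Level flight ⇒ L = W = m·g = 12900 × 9.81 = 1.2655×10^5 N.
Dynamic pressure q = 0.5 × 0.363 × 167² = 5062 Pa.
CL = W/(q·S) = 1.2655×10^5 / (5062 × 57.3) = 0.4363.
CD = 0.026 + 0.0419 × 0.4363² = 0.03398.
L/D = CL/CD = 0.4363 / 0.03398 = 12.8

L/D = 12.8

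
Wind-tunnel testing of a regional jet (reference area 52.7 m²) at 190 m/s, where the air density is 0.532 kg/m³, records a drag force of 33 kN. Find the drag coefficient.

From D = ½ρv²S·CD, rearranging gives CD = 2D/(ρv²S).
CD = 2 × 33000 / (0.532 × 190² × 52.7) = 0.0652

CD = 0.0652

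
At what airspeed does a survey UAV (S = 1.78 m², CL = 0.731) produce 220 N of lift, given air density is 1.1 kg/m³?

v = 17.5 m/s

L = ½ρv²S·CL ⇒ v = √(2L/(ρ·S·CL))
v = √(2 × 220 / (1.1 × 1.78 × 0.731)) = √307.4 = 17.5 m/s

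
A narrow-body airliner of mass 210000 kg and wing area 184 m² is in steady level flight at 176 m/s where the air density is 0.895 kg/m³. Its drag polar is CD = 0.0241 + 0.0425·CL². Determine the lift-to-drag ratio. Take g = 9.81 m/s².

L/D = 15.6

In steady level flight, lift balances weight: W = mg = 210000 × 9.81 = 2.0601×10^6 N.
q = ½ρv² = ½ × 0.895 × 176² = 13860 Pa.
CL = 2W/(ρv²S) = 2×2.0601×10^6/(0.895×176²×184) = 0.8077.
CD = 0.0241 + 0.0425 × 0.8077² = 0.05183.
L/D = CL/CD = 0.8077 / 0.05183 = 15.6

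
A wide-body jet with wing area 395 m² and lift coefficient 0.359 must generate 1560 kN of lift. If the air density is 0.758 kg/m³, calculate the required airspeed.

L = ½ρv²S·CL ⇒ v = √(2L/(ρ·S·CL))
v = √(2 × 1.56×10^6 / (0.758 × 395 × 0.359)) = √29030 = 170 m/s

v = 170 m/s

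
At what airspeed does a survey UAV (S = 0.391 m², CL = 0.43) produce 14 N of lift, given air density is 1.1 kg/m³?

L = ½ρv²S·CL ⇒ v = √(2L/(ρ·S·CL))
v = √(2 × 14 / (1.1 × 0.391 × 0.43)) = √151.4 = 12.3 m/s

v = 12.3 m/s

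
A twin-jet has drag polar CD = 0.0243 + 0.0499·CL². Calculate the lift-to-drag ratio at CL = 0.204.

CD = 0.0243 + 0.0499 × 0.204² = 0.02638
L/D = CL/CD = 0.204 / 0.02638 = 7.73

L/D = 7.73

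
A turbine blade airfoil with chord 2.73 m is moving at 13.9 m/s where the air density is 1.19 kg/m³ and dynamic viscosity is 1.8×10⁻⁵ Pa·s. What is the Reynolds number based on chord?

Re = 2.51×10^6

Re = ρ·v·c/μ = 1.19 × 13.9 × 2.73 / (1.8×10⁻⁵) = 2.51×10^6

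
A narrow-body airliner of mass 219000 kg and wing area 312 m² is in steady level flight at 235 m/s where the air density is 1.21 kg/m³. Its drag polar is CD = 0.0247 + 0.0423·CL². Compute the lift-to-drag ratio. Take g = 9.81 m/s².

L/D = 7.78

Weight W = mg = 219000 × 9.81 = 2.1484×10^6 N; in level flight L = W.
q = ½ρv² = ½ × 1.21 × 235² = 33410 Pa.
CL = W/(q·S) = 2.1484×10^6 / (33410 × 312) = 0.2061.
CD = 0.0247 + 0.0423 × 0.2061² = 0.0265.
L/D = CL/CD = 0.2061 / 0.0265 = 7.78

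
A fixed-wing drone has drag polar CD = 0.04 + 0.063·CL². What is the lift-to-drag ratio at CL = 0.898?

CD = 0.04 + 0.063 × 0.898² = 0.0908
L/D = CL/CD = 0.898 / 0.0908 = 9.89

L/D = 9.89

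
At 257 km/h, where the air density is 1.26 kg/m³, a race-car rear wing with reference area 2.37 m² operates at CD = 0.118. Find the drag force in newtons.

Convert speed: v = 257 km/h ÷ 3.6 = 71.39 m/s.
D = ½ρv²S·CD = ½ × 1.26 × 71.39² × 2.37 × 0.118 = 898 N

D = 898 N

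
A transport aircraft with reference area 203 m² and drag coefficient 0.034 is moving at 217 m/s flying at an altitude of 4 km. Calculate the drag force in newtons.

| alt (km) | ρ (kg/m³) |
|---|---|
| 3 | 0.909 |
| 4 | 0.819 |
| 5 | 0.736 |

At 4 km, from the table: ρ = 0.819 kg/m³.
Dynamic pressure q = ½ρv² = ½ × 0.819 × 217² = 19280 Pa.
D = q·S·CD = 19280 × 203 × 0.034 = 1.33×10^5 N ≈ 133 kN

D = 1.33×10^5 N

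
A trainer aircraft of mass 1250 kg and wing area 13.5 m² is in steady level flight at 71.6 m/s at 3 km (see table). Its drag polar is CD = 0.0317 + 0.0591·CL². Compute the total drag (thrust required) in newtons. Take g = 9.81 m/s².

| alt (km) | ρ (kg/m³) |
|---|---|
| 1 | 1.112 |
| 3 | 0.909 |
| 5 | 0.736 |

At 3 km, from the table: ρ = 0.909 kg/m³.
Level flight ⇒ L = W = m·g = 1250 × 9.81 = 12262 N.
q = ½ρv² = ½ × 0.909 × 71.6² = 2330 Pa.
CL = 2W/(ρv²S) = 2×12262/(0.909×71.6²×13.5) = 0.3898.
CD = 0.0317 + 0.0591 × 0.3898² = 0.04068.
D = q·S·CD = 2330 × 13.5 × 0.04068 = 1280 N

D = 1280 N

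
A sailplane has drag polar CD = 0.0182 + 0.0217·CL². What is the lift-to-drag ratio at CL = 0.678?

CD = 0.0182 + 0.0217 × 0.678² = 0.02818
L/D = CL/CD = 0.678 / 0.02818 = 24.1

L/D = 24.1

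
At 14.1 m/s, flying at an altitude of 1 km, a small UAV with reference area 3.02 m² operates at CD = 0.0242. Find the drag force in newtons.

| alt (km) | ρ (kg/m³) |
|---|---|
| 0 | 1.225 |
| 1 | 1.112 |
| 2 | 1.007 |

At 1 km, from the table: ρ = 1.112 kg/m³.
Dynamic pressure q = ½ρv² = ½ × 1.112 × 14.1² = 110.5 Pa.
D = q·S·CD = 110.5 × 3.02 × 0.0242 = 8.08 N

D = 8.08 N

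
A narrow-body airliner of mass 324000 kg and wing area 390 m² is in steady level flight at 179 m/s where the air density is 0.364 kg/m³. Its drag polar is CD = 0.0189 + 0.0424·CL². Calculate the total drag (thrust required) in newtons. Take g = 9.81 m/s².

D = 2.31×10^5 N

Level flight ⇒ L = W = m·g = 324000 × 9.81 = 3.1784×10^6 N.
Dynamic pressure q = 0.5 × 0.364 × 179² = 5831 Pa.
CL = W/(q·S) = 3.1784×10^6 / (5831 × 390) = 1.398.
CD = 0.0189 + 0.0424 × 1.398² = 0.1017.
D = q·S·CD = 5831 × 390 × 0.1017 = 2.313×10^5 N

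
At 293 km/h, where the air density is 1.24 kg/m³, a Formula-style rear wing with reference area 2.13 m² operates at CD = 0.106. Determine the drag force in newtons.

D = 927 N

Convert speed: v = 293 km/h ÷ 3.6 = 81.39 m/s.
Dynamic pressure q = ½ρv² = ½ × 1.24 × 81.39² = 4107 Pa.
D = q·S·CD = 4107 × 2.13 × 0.106 = 927 N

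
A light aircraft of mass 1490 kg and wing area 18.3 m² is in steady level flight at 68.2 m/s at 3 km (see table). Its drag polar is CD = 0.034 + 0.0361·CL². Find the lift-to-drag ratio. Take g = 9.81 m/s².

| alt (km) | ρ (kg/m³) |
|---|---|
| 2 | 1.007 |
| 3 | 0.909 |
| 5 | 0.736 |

L/D = 9.65

At 3 km, from the table: ρ = 0.909 kg/m³.
Weight W = mg = 1490 × 9.81 = 14617 N; in level flight L = W.
q = ½ρv² = ½ × 0.909 × 68.2² = 2114 Pa.
CL = W/(q·S) = 14617 / (2114 × 18.3) = 0.3778.
CD = 0.034 + 0.0361 × 0.3778² = 0.03915.
L/D = CL/CD = 0.3778 / 0.03915 = 9.65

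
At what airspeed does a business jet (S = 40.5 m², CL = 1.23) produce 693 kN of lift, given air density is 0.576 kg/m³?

L = ½ρv²S·CL ⇒ v = √(2L/(ρ·S·CL))
v = √(2 × 6.93×10^5 / (0.576 × 40.5 × 1.23)) = √48300 = 220 m/s

v = 220 m/s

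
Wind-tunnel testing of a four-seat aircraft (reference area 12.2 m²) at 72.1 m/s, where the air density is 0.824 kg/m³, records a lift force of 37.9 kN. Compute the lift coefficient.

CL = 1.45

From L = ½ρv²S·CL, rearranging gives CL = 2L/(ρv²S).
CL = 2 × 37900 / (0.824 × 72.1² × 12.2) = 1.45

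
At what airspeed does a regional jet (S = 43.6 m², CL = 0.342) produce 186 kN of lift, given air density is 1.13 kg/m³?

v = 149 m/s

L = ½ρv²S·CL ⇒ v = √(2L/(ρ·S·CL))
v = √(2 × 1.86×10^5 / (1.13 × 43.6 × 0.342)) = √22080 = 149 m/s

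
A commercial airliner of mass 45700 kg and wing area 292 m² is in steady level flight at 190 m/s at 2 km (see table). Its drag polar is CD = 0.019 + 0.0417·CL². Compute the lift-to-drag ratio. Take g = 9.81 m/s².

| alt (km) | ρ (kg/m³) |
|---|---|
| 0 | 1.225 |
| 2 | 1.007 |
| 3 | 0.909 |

L/D = 4.38

At 2 km, from the table: ρ = 1.007 kg/m³.
Weight W = mg = 45700 × 9.81 = 4.4832×10^5 N; in level flight L = W.
Dynamic pressure q = 0.5 × 1.007 × 190² = 18180 Pa.
CL = W/(q·S) = 4.4832×10^5 / (18180 × 292) = 0.08447.
CD = 0.019 + 0.0417 × 0.08447² = 0.0193.
L/D = CL/CD = 0.08447 / 0.0193 = 4.38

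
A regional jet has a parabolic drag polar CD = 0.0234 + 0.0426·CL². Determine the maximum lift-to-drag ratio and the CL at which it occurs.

(L/D)max = 15.8, at CL = 0.741

For CD = CD0 + K·CL², (L/D)max occurs at CL* = √(CD0/K) and equals 1/(2√(K·CD0)).
(L/D)max = 1/(2√(0.0426 × 0.0234)) = 1/(2 × 0.03157) = 15.8
CL* = √(0.0234/0.0426) = 0.741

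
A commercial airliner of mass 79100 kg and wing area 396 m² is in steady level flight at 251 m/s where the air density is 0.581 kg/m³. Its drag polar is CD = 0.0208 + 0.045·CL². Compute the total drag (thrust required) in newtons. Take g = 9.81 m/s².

D = 1.54×10^5 N

In steady level flight, lift balances weight: W = mg = 79100 × 9.81 = 7.7597×10^5 N.
Dynamic pressure q = 0.5 × 0.581 × 251² = 18300 Pa.
CL = 2W/(ρv²S) = 2×7.7597×10^5/(0.581×251²×396) = 0.1071.
CD = 0.0208 + 0.045 × 0.1071² = 0.02132.
D = q·S·CD = 18300 × 396 × 0.02132 = 1.545×10^5 N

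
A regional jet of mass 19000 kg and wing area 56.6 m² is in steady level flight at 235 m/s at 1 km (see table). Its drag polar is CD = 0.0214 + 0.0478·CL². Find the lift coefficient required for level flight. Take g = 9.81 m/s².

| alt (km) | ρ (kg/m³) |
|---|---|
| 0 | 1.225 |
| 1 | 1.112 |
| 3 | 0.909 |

CL = 0.107

At 1 km, from the table: ρ = 1.112 kg/m³.
In steady level flight, lift balances weight: W = mg = 19000 × 9.81 = 1.8639×10^5 N.
q = ½ρv² = ½ × 1.112 × 235² = 30710 Pa.
Required CL = L/(qS) = 1.8639×10^5/(30710·56.6) = 0.1072.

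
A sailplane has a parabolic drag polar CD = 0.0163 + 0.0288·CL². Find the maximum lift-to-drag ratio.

For CD = CD0 + K·CL², (L/D)max occurs at CL* = √(CD0/K) and equals 1/(2√(K·CD0)).
(L/D)max = 1/(2√(0.0288 × 0.0163)) = 1/(2 × 0.02167) = 23.1

(L/D)max = 23.1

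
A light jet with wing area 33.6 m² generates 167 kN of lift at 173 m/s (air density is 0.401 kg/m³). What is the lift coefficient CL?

From L = ½ρv²S·CL, rearranging gives CL = 2L/(ρv²S).
CL = 2 × 1.67×10^5 / (0.401 × 173² × 33.6) = 0.828

CL = 0.828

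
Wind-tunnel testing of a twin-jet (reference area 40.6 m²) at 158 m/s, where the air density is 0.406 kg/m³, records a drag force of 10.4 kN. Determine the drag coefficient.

CD = 0.0505

From D = ½ρv²S·CD, rearranging gives CD = 2D/(ρv²S).
CD = 2 × 10400 / (0.406 × 158² × 40.6) = 0.0505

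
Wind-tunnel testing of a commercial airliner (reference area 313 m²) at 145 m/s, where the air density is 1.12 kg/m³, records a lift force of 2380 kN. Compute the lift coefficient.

From L = ½ρv²S·CL, rearranging gives CL = 2L/(ρv²S).
CL = 2 × 2.38×10^6 / (1.12 × 145² × 313) = 0.646

CL = 0.646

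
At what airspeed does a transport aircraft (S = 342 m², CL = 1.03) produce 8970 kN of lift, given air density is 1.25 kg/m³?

v = 202 m/s

L = ½ρv²S·CL ⇒ v = √(2L/(ρ·S·CL))
v = √(2 × 8.97×10^6 / (1.25 × 342 × 1.03)) = √40740 = 202 m/s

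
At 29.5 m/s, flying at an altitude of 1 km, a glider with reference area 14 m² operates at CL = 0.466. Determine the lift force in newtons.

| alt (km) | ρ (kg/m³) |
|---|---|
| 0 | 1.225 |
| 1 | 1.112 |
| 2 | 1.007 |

At 1 km, from the table: ρ = 1.112 kg/m³.
L = ½ρv²S·CL = ½ × 1.112 × 29.5² × 14 × 0.466 = 3160 N

L = 3160 N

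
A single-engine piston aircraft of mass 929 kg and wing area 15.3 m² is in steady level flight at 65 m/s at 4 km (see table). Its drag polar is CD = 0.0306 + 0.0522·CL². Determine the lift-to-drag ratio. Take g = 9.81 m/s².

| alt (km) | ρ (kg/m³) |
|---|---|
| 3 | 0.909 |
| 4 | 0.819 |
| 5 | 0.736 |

L/D = 9.36

At 4 km, from the table: ρ = 0.819 kg/m³.
Weight W = mg = 929 × 9.81 = 9113.5 N; in level flight L = W.
q = ½ρv² = ½ × 0.819 × 65² = 1730 Pa.
CL = 2W/(ρv²S) = 2×9113.5/(0.819×65²×15.3) = 0.3443.
CD = 0.0306 + 0.0522 × 0.3443² = 0.03679.
L/D = CL/CD = 0.3443 / 0.03679 = 9.36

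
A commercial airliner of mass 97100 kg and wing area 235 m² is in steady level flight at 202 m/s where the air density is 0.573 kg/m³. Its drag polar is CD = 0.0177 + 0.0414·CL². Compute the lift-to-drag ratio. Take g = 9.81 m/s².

L/D = 15.3

Weight W = mg = 97100 × 9.81 = 9.5255×10^5 N; in level flight L = W.
Dynamic pressure q = 0.5 × 0.573 × 202² = 11690 Pa.
CL = 2W/(ρv²S) = 2×9.5255×10^5/(0.573×202²×235) = 0.3467.
CD = 0.0177 + 0.0414 × 0.3467² = 0.02268.
L/D = CL/CD = 0.3467 / 0.02268 = 15.3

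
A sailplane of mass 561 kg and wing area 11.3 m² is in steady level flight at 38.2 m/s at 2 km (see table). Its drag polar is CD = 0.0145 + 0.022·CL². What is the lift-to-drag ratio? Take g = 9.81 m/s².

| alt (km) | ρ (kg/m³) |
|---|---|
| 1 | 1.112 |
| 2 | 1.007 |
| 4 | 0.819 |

L/D = 27.4

At 2 km, from the table: ρ = 1.007 kg/m³.
In steady level flight, lift balances weight: W = mg = 561 × 9.81 = 5503.4 N.
Dynamic pressure q = 0.5 × 1.007 × 38.2² = 734.7 Pa.
Required CL = L/(qS) = 5503.4/(734.7·11.3) = 0.6629.
CD = 0.0145 + 0.022 × 0.6629² = 0.02417.
L/D = CL/CD = 0.6629 / 0.02417 = 27.4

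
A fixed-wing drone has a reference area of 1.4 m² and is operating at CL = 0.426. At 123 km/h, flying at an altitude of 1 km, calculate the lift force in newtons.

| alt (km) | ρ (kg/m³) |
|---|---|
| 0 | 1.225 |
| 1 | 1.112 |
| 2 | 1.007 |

L = 387 N

At 1 km, from the table: ρ = 1.112 kg/m³.
Convert speed: v = 123 km/h ÷ 3.6 = 34.17 m/s.
Dynamic pressure q = ½ρv² = ½ × 1.112 × 34.17² = 649.1 Pa.
L = q·S·CL = 649.1 × 1.4 × 0.426 = 387 N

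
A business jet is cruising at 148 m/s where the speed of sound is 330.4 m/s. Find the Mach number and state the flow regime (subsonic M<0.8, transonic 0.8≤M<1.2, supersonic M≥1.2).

M = 0.448 (subsonic)

M = v/a = 148 / 330.4 = 0.448
M = 0.448 → subsonic.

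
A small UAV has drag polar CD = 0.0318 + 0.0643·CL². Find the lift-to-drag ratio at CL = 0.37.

L/D = 9.11

CD = 0.0318 + 0.0643 × 0.37² = 0.0406
L/D = CL/CD = 0.37 / 0.0406 = 9.11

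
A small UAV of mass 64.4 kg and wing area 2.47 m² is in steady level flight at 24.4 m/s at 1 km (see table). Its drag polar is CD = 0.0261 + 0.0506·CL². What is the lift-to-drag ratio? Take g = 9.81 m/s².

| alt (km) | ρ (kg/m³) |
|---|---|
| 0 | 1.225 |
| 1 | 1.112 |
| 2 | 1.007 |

L/D = 13.7

At 1 km, from the table: ρ = 1.112 kg/m³.
Level flight ⇒ L = W = m·g = 64.4 × 9.81 = 631.76 N.
Dynamic pressure q = 0.5 × 1.112 × 24.4² = 331 Pa.
CL = W/(q·S) = 631.76 / (331 × 2.47) = 0.7727.
CD = 0.0261 + 0.0506 × 0.7727² = 0.05631.
L/D = CL/CD = 0.7727 / 0.05631 = 13.7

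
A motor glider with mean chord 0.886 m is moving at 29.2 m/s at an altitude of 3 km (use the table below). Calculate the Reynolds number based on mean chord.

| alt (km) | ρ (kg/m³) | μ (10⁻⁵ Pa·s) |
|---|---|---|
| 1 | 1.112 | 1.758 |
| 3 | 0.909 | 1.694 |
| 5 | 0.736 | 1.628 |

Re = 1.39×10^6

At 3 km, from the table: ρ = 0.909 kg/m³, μ = 1.694×10⁻⁵ Pa·s.
Re = ρ·v·c/μ = 0.909 × 29.2 × 0.886 / (1.694×10⁻⁵) = 1.39×10^6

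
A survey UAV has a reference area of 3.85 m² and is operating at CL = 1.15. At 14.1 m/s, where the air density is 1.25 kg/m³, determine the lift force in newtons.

Dynamic pressure q = ½ρv² = ½ × 1.25 × 14.1² = 124.3 Pa.
L = q·S·CL = 124.3 × 3.85 × 1.15 = 550 N

L = 550 N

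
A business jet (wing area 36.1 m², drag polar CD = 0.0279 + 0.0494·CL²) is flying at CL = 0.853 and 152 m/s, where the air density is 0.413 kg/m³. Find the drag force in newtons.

D = 11000 N

CD = 0.0279 + 0.0494 × 0.853² = 0.06384
D = ½ρv²S·CD = ½ × 0.413 × 152² × 36.1 × 0.06384 = 11000 N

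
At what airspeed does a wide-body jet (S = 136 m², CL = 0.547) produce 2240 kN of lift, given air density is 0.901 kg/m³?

L = ½ρv²S·CL ⇒ v = √(2L/(ρ·S·CL))
v = √(2 × 2.24×10^6 / (0.901 × 136 × 0.547)) = √66840 = 259 m/s

v = 259 m/s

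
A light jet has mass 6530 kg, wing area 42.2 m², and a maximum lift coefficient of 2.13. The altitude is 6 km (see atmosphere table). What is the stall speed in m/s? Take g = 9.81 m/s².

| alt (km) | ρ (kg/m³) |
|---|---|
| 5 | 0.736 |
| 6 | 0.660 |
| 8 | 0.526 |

V_stall = 46.5 m/s

At 6 km, from the table: ρ = 0.660 kg/m³.
Stall occurs when L = W at CL,max. W = mg = 6530 × 9.81 = 64060 N.
V_stall = √(2W/(ρ·S·CL,max)) = √(2 × 64060 / (0.66 × 42.2 × 2.13))
V_stall = √2160 = 46.5 m/s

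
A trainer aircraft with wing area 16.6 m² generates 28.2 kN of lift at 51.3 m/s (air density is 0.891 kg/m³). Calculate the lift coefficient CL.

From L = ½ρv²S·CL, rearranging gives CL = 2L/(ρv²S).
CL = 2 × 28200 / (0.891 × 51.3² × 16.6) = 1.45

CL = 1.45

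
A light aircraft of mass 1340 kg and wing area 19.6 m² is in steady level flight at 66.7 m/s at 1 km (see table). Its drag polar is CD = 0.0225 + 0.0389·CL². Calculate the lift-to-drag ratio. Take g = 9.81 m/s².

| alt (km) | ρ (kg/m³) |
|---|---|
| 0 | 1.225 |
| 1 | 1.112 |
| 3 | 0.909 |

L/D = 10.7

At 1 km, from the table: ρ = 1.112 kg/m³.
Level flight ⇒ L = W = m·g = 1340 × 9.81 = 13145 N.
Dynamic pressure q = 0.5 × 1.112 × 66.7² = 2474 Pa.
CL = W/(q·S) = 13145 / (2474 × 19.6) = 0.2711.
CD = 0.0225 + 0.0389 × 0.2711² = 0.02536.
L/D = CL/CD = 0.2711 / 0.02536 = 10.7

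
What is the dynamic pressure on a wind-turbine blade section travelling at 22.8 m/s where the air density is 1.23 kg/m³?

q = 320 Pa

q = ½ρv² = ½ × 1.23 × 22.8² = 320 Pa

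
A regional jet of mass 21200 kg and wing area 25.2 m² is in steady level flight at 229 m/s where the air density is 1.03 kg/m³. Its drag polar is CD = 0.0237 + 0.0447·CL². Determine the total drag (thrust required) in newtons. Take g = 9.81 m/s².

D = 19000 N

Level flight ⇒ L = W = m·g = 21200 × 9.81 = 2.0797×10^5 N.
Dynamic pressure q = 0.5 × 1.03 × 229² = 27010 Pa.
CL = 2W/(ρv²S) = 2×2.0797×10^5/(1.03×229²×25.2) = 0.3056.
CD = 0.0237 + 0.0447 × 0.3056² = 0.02787.
D = q·S·CD = 27010 × 25.2 × 0.02787 = 18970 N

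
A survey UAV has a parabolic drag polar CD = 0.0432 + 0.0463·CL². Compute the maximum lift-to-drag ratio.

(L/D)max = 11.2

For CD = CD0 + K·CL², (L/D)max occurs at CL* = √(CD0/K) and equals 1/(2√(K·CD0)).
(L/D)max = 1/(2√(0.0463 × 0.0432)) = 1/(2 × 0.04472) = 11.2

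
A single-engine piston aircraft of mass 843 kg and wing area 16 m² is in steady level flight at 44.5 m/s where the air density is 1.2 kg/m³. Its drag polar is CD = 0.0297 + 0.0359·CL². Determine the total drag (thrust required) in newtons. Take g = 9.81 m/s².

D = 694 N

In steady level flight, lift balances weight: W = mg = 843 × 9.81 = 8269.8 N.
q = ½ρv² = ½ × 1.2 × 44.5² = 1188 Pa.
CL = W/(q·S) = 8269.8 / (1188 × 16) = 0.435.
CD = 0.0297 + 0.0359 × 0.435² = 0.03649.
D = q·S·CD = 1188 × 16 × 0.03649 = 693.8 N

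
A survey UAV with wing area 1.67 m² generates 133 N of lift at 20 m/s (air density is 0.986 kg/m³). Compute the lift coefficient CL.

From L = ½ρv²S·CL, rearranging gives CL = 2L/(ρv²S).
CL = 2 × 133 / (0.986 × 20² × 1.67) = 0.404

CL = 0.404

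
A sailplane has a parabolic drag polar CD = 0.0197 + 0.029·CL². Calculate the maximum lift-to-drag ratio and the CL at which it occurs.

(L/D)max = 20.9, at CL = 0.824

For CD = CD0 + K·CL², (L/D)max occurs at CL* = √(CD0/K) and equals 1/(2√(K·CD0)).
(L/D)max = 1/(2√(0.029 × 0.0197)) = 1/(2 × 0.0239) = 20.9
CL* = √(0.0197/0.029) = 0.824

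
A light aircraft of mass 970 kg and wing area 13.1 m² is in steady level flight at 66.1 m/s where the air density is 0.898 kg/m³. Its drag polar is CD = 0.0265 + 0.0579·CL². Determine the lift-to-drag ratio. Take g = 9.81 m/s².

L/D = 10.8

Level flight ⇒ L = W = m·g = 970 × 9.81 = 9515.7 N.
q = ½ρv² = ½ × 0.898 × 66.1² = 1962 Pa.
CL = W/(q·S) = 9515.7 / (1962 × 13.1) = 0.3703.
CD = 0.0265 + 0.0579 × 0.3703² = 0.03444.
L/D = CL/CD = 0.3703 / 0.03444 = 10.8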